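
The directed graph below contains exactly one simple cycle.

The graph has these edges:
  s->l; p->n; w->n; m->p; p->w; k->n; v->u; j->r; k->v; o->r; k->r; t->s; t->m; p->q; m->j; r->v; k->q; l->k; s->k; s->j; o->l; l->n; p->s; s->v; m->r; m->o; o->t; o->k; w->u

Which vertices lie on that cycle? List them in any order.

m, o, t

DFS with gray/black marking from t:
t gray
  m gray
    p gray
      n gray
      n black
      w gray
        w→n: n black — skip
        u gray
        u black
      w black
      s gray
        j gray
          r gray
            v gray
              v→u: u black — skip
            v black
          r black
        j black
        k gray
          k→v: v black — skip
          q gray
          q black
          k→r: r black — skip
          k→n: n black — skip
        k black
        s→v: v black — skip
        l gray
          l→k: k black — skip
          l→n: n black — skip
        l black
      s black
      p→q: q black — skip
    p black
    m→j: j black — skip
    m→r: r black — skip
    o gray
      o→l: l black — skip
      o→k: k black — skip
      o→r: r black — skip
      o→t: t is gray → back edge
Back edge closes the cycle t → m → o → t; its vertices are {m, o, t}.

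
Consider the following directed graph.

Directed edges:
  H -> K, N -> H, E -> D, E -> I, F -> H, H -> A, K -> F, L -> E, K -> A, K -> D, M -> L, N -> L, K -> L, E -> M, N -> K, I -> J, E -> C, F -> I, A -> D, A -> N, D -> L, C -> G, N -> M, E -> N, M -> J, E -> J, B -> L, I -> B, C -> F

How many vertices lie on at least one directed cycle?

12

A vertex is on a directed cycle iff it belongs to a strongly connected component of size ≥ 2 (or has a self-loop).
The vertices on cycles are {A, B, C, D, E, F, H, I, K, L, M, N} — 12 in total.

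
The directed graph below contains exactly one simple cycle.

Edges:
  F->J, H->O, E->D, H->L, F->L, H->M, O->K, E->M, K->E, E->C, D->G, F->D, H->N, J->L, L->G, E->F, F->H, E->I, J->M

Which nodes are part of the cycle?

DFS with gray/black marking from E:
E gray
  M gray
  M black
  I gray
  I black
  C gray
  C black
  F gray
    L gray
      G gray
      G black
    L black
    J gray
      J→L: L black — skip
      J→M: M black — skip
    J black
    H gray
      O gray
        K gray
          K→E: E is gray → back edge
Back edge closes the cycle E → F → H → O → K → E; its vertices are {E, F, H, K, O}.

E, F, H, K, O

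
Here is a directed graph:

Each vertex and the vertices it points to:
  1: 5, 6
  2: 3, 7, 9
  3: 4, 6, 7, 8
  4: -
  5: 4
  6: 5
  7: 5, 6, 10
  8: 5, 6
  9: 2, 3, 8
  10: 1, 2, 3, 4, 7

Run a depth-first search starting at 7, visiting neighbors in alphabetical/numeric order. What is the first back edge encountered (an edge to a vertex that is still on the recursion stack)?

3->7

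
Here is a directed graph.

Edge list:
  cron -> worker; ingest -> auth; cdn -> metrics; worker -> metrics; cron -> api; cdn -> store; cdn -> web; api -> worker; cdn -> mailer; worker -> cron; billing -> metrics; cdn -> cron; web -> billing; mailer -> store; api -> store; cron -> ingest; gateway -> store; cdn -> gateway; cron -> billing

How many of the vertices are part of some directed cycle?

3

A vertex is on a directed cycle iff it belongs to a strongly connected component of size ≥ 2 (or has a self-loop).
The vertices on cycles are {api, cron, worker} — 3 in total.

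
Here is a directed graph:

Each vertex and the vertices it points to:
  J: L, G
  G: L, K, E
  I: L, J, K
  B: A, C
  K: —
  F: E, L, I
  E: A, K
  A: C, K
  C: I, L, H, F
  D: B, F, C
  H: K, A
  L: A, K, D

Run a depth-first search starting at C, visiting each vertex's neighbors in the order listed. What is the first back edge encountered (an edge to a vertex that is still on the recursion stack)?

DFS from C (visiting each vertex's neighbors in the order listed); mark gray on enter, black on exit:
C gray
  I gray
    L gray
      A gray
        A→C: C is gray → back edge
First back edge: A → C.

A->C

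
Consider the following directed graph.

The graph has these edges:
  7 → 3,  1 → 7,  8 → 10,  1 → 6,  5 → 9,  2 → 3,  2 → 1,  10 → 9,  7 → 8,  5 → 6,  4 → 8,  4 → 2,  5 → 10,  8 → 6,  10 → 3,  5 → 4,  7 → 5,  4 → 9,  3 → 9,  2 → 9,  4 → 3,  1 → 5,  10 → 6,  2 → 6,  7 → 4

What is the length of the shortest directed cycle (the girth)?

For each vertex v, BFS finds the shortest path from v back to v.
The shortest such closed walk is 1 → 7 → 4 → 2 → 1, length 4.

4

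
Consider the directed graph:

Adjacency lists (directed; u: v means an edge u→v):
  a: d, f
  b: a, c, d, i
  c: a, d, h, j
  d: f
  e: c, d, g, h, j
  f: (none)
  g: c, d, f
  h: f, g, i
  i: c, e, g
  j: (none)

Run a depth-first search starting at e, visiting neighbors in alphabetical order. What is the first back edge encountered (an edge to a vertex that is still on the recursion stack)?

g->c

DFS from e (visiting neighbors in alphabetical order); mark gray on enter, black on exit:
e gray
  c gray
    a gray
      d gray
        f gray
        f black
      d black
      a→f: f black — skip
    a black
    c→d: d black — skip
    h gray
      h→f: f black — skip
      g gray
        g→c: c is gray → back edge
First back edge: g → c.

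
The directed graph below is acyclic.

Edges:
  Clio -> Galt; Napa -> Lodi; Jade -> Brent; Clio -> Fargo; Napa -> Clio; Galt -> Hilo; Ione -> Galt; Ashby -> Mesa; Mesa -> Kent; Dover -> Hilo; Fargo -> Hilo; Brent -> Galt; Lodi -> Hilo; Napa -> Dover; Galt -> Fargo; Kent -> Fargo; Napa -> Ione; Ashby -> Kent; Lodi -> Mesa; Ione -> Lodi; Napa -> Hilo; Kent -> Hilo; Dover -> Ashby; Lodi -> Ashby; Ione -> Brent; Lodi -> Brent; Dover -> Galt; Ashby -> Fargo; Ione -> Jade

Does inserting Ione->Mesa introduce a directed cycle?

No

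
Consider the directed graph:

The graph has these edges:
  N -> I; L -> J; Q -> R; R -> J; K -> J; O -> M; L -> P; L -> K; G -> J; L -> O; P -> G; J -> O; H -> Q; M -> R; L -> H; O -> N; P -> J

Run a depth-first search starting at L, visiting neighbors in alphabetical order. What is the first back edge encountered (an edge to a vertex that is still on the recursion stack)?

DFS from L (visiting neighbors in alphabetical order); mark gray on enter, black on exit:
L gray
  H gray
    Q gray
      R gray
        J gray
          O gray
            M gray
              M→R: R is gray → back edge
First back edge: M → R.

M->R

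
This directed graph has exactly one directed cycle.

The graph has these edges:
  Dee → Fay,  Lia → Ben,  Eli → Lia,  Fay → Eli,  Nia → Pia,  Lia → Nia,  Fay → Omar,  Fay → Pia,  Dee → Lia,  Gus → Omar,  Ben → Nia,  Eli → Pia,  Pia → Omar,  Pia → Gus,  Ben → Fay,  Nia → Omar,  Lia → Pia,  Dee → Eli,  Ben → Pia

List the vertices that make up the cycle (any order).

Ben, Eli, Fay, Lia

DFS with gray/black marking from Fay:
Fay gray
  Pia gray
    Gus gray
      Omar gray
      Omar black
    Gus black
    Pia→Omar: Omar black — skip
  Pia black
  Eli gray
    Eli→Pia: Pia black — skip
    Lia gray
      Nia gray
        Nia→Pia: Pia black — skip
        Nia→Omar: Omar black — skip
      Nia black
      Lia→Pia: Pia black — skip
      Ben gray
        Ben→Pia: Pia black — skip
        Ben→Nia: Nia black — skip
        Ben→Fay: Fay is gray → back edge
Back edge closes the cycle Fay → Eli → Lia → Ben → Fay; its vertices are {Ben, Eli, Fay, Lia}.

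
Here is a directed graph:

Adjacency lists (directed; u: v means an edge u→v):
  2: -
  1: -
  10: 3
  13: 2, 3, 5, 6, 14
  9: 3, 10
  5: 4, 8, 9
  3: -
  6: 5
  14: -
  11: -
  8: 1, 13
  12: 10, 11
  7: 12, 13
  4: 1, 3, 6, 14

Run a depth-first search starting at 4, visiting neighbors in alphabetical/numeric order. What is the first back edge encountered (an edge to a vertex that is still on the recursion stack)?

5→4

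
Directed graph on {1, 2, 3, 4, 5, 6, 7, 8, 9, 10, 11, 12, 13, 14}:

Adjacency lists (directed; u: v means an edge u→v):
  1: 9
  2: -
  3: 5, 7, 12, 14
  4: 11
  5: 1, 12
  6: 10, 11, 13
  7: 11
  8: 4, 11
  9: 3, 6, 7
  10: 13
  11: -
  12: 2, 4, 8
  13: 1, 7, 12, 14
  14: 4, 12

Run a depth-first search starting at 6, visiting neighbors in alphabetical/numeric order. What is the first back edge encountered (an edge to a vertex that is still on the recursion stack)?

DFS from 6 (visiting neighbors in alphabetical/numeric order); mark gray on enter, black on exit:
6 gray
  10 gray
    13 gray
      1 gray
        9 gray
          3 gray
            5 gray
              5→1: 1 is gray → back edge
First back edge: 5 → 1.

5->1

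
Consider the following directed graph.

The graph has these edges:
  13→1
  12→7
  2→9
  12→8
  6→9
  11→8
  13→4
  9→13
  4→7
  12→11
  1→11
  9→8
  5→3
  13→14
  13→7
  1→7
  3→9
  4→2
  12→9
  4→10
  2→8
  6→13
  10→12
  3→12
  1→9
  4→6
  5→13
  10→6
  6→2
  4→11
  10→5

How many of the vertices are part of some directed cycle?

10

A vertex is on a directed cycle iff it belongs to a strongly connected component of size ≥ 2 (or has a self-loop).
The vertices on cycles are {1, 2, 3, 4, 5, 6, 9, 10, 12, 13} — 10 in total.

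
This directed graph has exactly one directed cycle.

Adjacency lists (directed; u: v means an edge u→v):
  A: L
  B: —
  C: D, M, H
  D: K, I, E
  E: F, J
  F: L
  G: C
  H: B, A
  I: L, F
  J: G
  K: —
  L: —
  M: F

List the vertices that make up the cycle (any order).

C, D, E, G, J

DFS with gray/black marking from C:
C gray
  D gray
    K gray
    K black
    I gray
      L gray
      L black
      F gray
        F→L: L black — skip
      F black
    I black
    E gray
      E→F: F black — skip
      J gray
        G gray
          G→C: C is gray → back edge
Back edge closes the cycle C → D → E → J → G → C; its vertices are {C, D, E, G, J}.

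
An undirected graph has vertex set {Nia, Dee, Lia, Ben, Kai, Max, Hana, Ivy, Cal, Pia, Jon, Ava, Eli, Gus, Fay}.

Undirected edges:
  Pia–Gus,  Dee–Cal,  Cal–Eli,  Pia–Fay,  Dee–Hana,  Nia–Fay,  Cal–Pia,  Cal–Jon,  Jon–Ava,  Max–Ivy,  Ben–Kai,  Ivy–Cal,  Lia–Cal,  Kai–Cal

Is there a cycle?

DFS, tracking each vertex's parent; an edge to a visited non-parent vertex closes a cycle.
Start from Gus:
visit Gus (parent –)
  visit Pia (parent Gus)
    visit Fay (parent Pia)
      visit Nia (parent Fay)
        Nia–Fay: parent, skip
      Fay–Pia: parent, skip
    Pia–Gus: parent, skip
    visit Cal (parent Pia)
      visit Kai (parent Cal)
        visit Ben (parent Kai)
          Ben–Kai: parent, skip
        Kai–Cal: parent, skip
      visit Dee (parent Cal)
        Dee–Cal: parent, skip
        visit Hana (parent Dee)
          Hana–Dee: parent, skip
      Cal–Pia: parent, skip
      visit Lia (parent Cal)
        Lia–Cal: parent, skip
      visit Ivy (parent Cal)
        Ivy–Cal: parent, skip
        visit Max (parent Ivy)
          Max–Ivy: parent, skip
      visit Jon (parent Cal)
        visit Ava (parent Jon)
          Ava–Jon: parent, skip
        Jon–Cal: parent, skip
      visit Eli (parent Cal)
        Eli–Cal: parent, skip
No non-parent visited neighbor found — the graph is a forest.

No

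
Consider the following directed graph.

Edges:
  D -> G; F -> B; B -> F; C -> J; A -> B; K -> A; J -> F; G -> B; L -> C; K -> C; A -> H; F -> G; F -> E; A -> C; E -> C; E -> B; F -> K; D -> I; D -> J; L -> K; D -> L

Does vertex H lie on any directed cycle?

No

H lies on a cycle iff there is a path from H back to itself.
Exploring from H, it never reaches itself; equivalently, its strongly connected component is a singleton.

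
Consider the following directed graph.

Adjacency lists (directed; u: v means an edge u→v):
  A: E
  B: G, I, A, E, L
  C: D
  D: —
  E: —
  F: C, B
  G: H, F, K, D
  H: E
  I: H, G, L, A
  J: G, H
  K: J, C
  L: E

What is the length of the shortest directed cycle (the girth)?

For each vertex v, BFS finds the shortest path from v back to v.
The shortest such closed walk is G → F → B → G, length 3.

3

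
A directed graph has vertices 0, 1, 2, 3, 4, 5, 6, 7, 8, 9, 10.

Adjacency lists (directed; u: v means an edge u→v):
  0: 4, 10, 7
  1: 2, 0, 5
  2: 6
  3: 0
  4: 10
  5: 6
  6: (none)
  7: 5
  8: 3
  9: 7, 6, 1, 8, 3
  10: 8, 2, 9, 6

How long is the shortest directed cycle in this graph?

For each vertex v, BFS finds the shortest path from v back to v.
The shortest such closed walk is 0 → 10 → 9 → 1 → 0, length 4.

4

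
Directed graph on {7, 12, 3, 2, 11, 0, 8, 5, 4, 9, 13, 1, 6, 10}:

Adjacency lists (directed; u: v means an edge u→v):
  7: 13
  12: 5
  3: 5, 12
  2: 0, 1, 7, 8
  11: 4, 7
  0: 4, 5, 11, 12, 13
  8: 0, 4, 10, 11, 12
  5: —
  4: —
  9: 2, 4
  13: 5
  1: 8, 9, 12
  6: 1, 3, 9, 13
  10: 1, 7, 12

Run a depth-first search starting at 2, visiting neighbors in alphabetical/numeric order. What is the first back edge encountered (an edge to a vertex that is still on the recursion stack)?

10→1

DFS from 2 (visiting neighbors in alphabetical/numeric order); mark gray on enter, black on exit:
2 gray
  0 gray
    4 gray
    4 black
    5 gray
    5 black
    11 gray
      11→4: 4 black — skip
      7 gray
        13 gray
          13→5: 5 black — skip
        13 black
      7 black
    11 black
    12 gray
      12→5: 5 black — skip
    12 black
    0→13: 13 black — skip
  0 black
  1 gray
    8 gray
      8→0: 0 black — skip
      8→4: 4 black — skip
      10 gray
        10→1: 1 is gray → back edge
First back edge: 10 → 1.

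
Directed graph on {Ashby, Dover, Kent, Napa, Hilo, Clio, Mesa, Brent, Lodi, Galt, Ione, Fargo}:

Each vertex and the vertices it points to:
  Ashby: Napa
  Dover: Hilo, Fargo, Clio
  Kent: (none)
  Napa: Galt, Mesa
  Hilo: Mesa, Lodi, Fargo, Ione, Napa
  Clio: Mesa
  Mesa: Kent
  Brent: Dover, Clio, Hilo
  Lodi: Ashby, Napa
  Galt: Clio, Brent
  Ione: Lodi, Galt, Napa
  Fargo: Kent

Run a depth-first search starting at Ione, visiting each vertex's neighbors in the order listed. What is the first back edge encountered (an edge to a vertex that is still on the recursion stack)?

DFS from Ione (visiting each vertex's neighbors in the order listed); mark gray on enter, black on exit:
Ione gray
  Lodi gray
    Ashby gray
      Napa gray
        Galt gray
          Clio gray
            Mesa gray
              Kent gray
              Kent black
            Mesa black
          Clio black
          Brent gray
            Dover gray
              Hilo gray
                Hilo→Mesa: Mesa black — skip
                Hilo→Lodi: Lodi is gray → back edge
First back edge: Hilo → Lodi.

Hilo->Lodi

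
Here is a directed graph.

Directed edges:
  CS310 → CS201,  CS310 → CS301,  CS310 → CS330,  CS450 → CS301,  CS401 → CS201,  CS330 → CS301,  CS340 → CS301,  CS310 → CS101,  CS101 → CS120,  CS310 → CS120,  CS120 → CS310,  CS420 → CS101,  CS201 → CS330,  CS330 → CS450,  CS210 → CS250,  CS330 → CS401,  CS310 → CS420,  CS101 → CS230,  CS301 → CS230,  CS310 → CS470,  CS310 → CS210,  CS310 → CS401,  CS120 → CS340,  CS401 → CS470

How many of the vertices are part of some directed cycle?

7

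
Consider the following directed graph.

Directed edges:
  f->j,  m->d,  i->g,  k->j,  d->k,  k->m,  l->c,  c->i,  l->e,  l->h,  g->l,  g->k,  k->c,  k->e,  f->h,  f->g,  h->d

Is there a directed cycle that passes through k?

k is on a cycle iff k can reach itself via ≥1 edge.
k → m → d → k — yes.

Yes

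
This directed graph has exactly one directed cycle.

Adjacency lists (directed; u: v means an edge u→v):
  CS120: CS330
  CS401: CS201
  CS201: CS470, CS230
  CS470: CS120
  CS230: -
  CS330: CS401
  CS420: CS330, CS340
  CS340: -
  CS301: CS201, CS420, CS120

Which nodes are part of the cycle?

DFS with gray/black marking from CS201:
CS201 gray
  CS470 gray
    CS120 gray
      CS330 gray
        CS401 gray
          CS401→CS201: CS201 is gray → back edge
Back edge closes the cycle CS201 → CS470 → CS120 → CS330 → CS401 → CS201; its vertices are {CS120, CS201, CS330, CS401, CS470}.

CS120, CS201, CS330, CS401, CS470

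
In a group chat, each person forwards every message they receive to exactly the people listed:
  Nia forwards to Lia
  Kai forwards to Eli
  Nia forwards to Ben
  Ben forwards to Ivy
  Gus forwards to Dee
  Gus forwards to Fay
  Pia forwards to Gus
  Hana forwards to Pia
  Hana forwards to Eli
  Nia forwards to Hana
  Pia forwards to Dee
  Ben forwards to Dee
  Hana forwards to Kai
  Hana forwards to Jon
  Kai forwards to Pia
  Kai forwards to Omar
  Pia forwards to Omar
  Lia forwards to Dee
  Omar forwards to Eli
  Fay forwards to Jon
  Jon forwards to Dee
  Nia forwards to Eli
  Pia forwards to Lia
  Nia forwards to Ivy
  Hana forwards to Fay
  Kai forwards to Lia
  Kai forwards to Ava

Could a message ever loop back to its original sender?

No

DFS with white/gray/black marking, starting from Kai:
Kai gray
  Omar gray
    Eli gray
    Eli black
  Omar black
  Ava gray
  Ava black
  Pia gray
    Gus gray
      Dee gray
      Dee black
      Fay gray
        Jon gray
          Jon→Dee: Dee black — skip
        Jon black
      Fay black
    Gus black
    Pia→Dee: Dee black — skip
    Lia gray
      Lia→Dee: Dee black — skip
    Lia black
    Pia→Omar: Omar black — skip
  Pia black
  Kai→Lia: Lia black — skip
  Kai→Eli: Eli black — skip
Kai black
Ivy gray
Ivy black
Nia gray
  Hana gray
    Hana→Jon: Jon black — skip
    Hana→Pia: Pia black — skip
    Hana→Fay: Fay black — skip
    Hana→Kai: Kai black — skip
    Hana→Eli: Eli black — skip
  Hana black
  Ben gray
    Ben→Ivy: Ivy black — skip
    Ben→Dee: Dee black — skip
  Ben black
  Nia→Eli: Eli black — skip
  Nia→Lia: Lia black — skip
  Nia→Ivy: Ivy black — skip
Nia black
Every edge goes to a white or black vertex — no back edge, so the graph is acyclic.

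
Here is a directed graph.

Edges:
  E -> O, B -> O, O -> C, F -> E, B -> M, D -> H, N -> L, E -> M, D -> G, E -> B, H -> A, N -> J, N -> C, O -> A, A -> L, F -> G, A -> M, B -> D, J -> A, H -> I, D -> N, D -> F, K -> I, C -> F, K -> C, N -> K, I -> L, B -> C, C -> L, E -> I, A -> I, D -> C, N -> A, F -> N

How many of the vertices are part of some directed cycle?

8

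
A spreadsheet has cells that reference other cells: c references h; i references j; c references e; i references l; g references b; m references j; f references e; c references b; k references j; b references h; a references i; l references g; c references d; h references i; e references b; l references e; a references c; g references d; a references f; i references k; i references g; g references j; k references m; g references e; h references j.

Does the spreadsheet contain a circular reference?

DFS with white/gray/black marking, starting from g:
g gray
  e gray
    b gray
      h gray
        i gray
          i→g: g is gray → back edge
Back edge found, so a cycle exists: g → e → b → h → i → g.

Yes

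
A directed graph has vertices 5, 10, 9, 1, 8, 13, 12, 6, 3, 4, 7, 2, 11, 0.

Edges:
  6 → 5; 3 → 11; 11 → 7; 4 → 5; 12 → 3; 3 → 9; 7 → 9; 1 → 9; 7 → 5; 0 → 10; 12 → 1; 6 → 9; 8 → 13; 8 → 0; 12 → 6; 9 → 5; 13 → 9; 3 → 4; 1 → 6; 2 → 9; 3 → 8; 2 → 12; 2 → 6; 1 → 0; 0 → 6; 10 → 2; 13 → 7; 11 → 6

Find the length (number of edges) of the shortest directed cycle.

For each vertex v, BFS finds the shortest path from v back to v.
The shortest such closed walk is 12 → 1 → 0 → 10 → 2 → 12, length 5.

5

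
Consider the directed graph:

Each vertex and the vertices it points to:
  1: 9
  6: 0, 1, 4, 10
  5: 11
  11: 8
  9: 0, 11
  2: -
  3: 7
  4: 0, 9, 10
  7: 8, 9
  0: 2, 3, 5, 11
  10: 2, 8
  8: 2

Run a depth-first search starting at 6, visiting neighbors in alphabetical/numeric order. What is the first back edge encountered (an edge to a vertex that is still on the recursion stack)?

DFS from 6 (visiting neighbors in alphabetical/numeric order); mark gray on enter, black on exit:
6 gray
  0 gray
    2 gray
    2 black
    3 gray
      7 gray
        8 gray
          8→2: 2 black — skip
        8 black
        9 gray
          9→0: 0 is gray → back edge
First back edge: 9 → 0.

9->0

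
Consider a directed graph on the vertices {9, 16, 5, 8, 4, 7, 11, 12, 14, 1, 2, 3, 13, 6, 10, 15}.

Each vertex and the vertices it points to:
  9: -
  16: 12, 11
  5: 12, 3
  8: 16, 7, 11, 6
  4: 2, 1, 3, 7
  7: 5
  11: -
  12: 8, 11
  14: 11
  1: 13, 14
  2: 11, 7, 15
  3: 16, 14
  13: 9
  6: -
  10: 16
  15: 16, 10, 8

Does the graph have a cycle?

Yes

DFS with white/gray/black marking, starting from 9:
9 gray
9 black
16 gray
  12 gray
    8 gray
      8→16: 16 is gray → back edge
Back edge found, so a cycle exists: 16 → 12 → 8 → 16.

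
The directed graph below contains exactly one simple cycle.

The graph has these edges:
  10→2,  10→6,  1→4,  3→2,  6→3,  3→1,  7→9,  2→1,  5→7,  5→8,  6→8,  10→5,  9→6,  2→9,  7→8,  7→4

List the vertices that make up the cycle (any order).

2, 3, 6, 9

DFS with gray/black marking from 6:
6 gray
  8 gray
  8 black
  3 gray
    2 gray
      1 gray
        4 gray
        4 black
      1 black
      9 gray
        9→6: 6 is gray → back edge
Back edge closes the cycle 6 → 3 → 2 → 9 → 6; its vertices are {2, 3, 6, 9}.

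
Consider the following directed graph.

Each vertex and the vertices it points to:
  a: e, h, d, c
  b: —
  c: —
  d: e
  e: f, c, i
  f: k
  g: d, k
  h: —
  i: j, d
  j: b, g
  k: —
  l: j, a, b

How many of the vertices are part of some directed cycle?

A vertex is on a directed cycle iff it belongs to a strongly connected component of size ≥ 2 (or has a self-loop).
The vertices on cycles are {d, e, g, i, j} — 5 in total.

5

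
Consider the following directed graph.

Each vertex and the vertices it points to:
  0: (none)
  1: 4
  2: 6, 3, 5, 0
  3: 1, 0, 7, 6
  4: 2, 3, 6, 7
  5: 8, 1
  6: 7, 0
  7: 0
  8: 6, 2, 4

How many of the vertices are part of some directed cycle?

6

A vertex is on a directed cycle iff it belongs to a strongly connected component of size ≥ 2 (or has a self-loop).
The vertices on cycles are {1, 2, 3, 4, 5, 8} — 6 in total.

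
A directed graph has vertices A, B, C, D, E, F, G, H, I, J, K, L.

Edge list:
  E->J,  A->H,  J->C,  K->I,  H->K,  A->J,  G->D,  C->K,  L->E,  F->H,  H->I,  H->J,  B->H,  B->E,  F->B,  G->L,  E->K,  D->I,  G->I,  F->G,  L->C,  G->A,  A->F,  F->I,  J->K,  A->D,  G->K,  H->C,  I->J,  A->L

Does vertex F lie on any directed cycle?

Yes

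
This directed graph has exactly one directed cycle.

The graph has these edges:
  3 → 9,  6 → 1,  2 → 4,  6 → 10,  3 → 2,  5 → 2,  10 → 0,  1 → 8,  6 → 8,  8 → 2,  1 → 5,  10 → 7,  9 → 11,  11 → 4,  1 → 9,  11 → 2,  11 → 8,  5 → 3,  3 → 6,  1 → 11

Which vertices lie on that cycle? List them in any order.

1, 3, 5, 6

DFS with gray/black marking from 3:
3 gray
  9 gray
    11 gray
      8 gray
        2 gray
          4 gray
          4 black
        2 black
      8 black
      11→4: 4 black — skip
      11→2: 2 black — skip
    11 black
  9 black
  6 gray
    10 gray
      0 gray
      0 black
      7 gray
      7 black
    10 black
    6→8: 8 black — skip
    1 gray
      1→9: 9 black — skip
      1→11: 11 black — skip
      5 gray
        5→2: 2 black — skip
        5→3: 3 is gray → back edge
Back edge closes the cycle 3 → 6 → 1 → 5 → 3; its vertices are {1, 3, 5, 6}.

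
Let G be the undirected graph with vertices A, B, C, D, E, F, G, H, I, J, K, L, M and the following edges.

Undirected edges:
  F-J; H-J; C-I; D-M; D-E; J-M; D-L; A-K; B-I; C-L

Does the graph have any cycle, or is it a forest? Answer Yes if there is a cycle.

DFS, tracking each vertex's parent; an edge to a visited non-parent vertex closes a cycle.
Start from B:
visit B (parent –)
  visit I (parent B)
    I–B: parent, skip
    visit C (parent I)
      visit L (parent C)
        L–C: parent, skip
        visit D (parent L)
          visit E (parent D)
            E–D: parent, skip
          D–L: parent, skip
          visit M (parent D)
            M–D: parent, skip
            visit J (parent M)
              J–M: parent, skip
              visit F (parent J)
                F–J: parent, skip
              visit H (parent J)
                H–J: parent, skip
      C–I: parent, skip
visit A (parent –)
  visit K (parent A)
    K–A: parent, skip
visit G (parent –)
No non-parent visited neighbor found — the graph is a forest.

No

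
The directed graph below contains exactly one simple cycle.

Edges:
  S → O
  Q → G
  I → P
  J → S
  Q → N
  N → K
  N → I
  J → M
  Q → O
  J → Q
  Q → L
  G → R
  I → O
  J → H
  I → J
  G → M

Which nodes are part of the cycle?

I, J, N, Q

DFS with gray/black marking from J:
J gray
  Q gray
    L gray
    L black
    N gray
      I gray
        P gray
        P black
        O gray
        O black
        I→J: J is gray → back edge
Back edge closes the cycle J → Q → N → I → J; its vertices are {I, J, N, Q}.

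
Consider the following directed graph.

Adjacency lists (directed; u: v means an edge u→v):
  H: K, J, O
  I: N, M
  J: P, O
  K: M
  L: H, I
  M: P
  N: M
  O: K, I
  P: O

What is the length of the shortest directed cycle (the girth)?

For each vertex v, BFS finds the shortest path from v back to v.
The shortest such closed walk is I → M → P → O → I, length 4.

4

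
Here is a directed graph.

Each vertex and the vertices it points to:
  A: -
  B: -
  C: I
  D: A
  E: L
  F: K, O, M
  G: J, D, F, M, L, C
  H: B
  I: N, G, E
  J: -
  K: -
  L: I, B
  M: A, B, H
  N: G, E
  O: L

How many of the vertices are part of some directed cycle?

8

A vertex is on a directed cycle iff it belongs to a strongly connected component of size ≥ 2 (or has a self-loop).
The vertices on cycles are {C, E, F, G, I, L, N, O} — 8 in total.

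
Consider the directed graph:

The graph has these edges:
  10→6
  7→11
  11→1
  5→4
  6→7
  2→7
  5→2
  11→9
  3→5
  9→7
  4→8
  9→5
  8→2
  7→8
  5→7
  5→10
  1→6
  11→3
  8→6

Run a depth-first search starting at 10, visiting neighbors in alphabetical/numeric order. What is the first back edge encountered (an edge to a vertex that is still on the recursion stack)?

DFS from 10 (visiting neighbors in alphabetical/numeric order); mark gray on enter, black on exit:
10 gray
  6 gray
    7 gray
      8 gray
        2 gray
          2→7: 7 is gray → back edge
First back edge: 2 → 7.

2->7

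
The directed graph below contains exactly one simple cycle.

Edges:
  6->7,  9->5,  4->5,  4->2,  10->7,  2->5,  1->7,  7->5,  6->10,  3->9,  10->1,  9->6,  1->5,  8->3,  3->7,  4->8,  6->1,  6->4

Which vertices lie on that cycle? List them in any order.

DFS with gray/black marking from 9:
9 gray
  6 gray
    10 gray
      7 gray
        5 gray
        5 black
      7 black
      1 gray
        1→7: 7 black — skip
        1→5: 5 black — skip
      1 black
    10 black
    6→1: 1 black — skip
    4 gray
      2 gray
        2→5: 5 black — skip
      2 black
      8 gray
        3 gray
          3→7: 7 black — skip
          3→9: 9 is gray → back edge
Back edge closes the cycle 9 → 6 → 4 → 8 → 3 → 9; its vertices are {3, 4, 6, 8, 9}.

3, 4, 6, 8, 9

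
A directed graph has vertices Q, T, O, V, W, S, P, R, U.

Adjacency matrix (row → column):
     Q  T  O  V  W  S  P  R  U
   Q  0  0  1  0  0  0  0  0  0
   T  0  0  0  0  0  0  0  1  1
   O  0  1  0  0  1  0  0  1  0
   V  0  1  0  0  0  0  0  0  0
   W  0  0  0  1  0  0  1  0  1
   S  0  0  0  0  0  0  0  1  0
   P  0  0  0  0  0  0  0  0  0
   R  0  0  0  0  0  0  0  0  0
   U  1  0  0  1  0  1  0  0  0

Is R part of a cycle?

No

R lies on a cycle iff there is a path from R back to itself.
Exploring from R, it never reaches itself; equivalently, its strongly connected component is a singleton.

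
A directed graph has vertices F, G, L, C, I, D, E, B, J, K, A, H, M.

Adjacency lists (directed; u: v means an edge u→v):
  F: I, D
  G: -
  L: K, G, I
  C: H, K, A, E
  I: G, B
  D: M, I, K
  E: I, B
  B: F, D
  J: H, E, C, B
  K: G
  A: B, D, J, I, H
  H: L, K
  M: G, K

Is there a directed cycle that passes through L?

No

L lies on a cycle iff there is a path from L back to itself.
Exploring from L, it never reaches itself; equivalently, its strongly connected component is a singleton.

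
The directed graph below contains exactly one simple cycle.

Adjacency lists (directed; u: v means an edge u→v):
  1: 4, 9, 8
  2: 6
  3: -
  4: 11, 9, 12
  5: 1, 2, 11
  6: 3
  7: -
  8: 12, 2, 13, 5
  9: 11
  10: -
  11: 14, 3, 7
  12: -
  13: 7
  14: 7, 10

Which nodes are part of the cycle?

1, 5, 8

DFS with gray/black marking from 5:
5 gray
  1 gray
    4 gray
      11 gray
        14 gray
          7 gray
          7 black
          10 gray
          10 black
        14 black
        3 gray
        3 black
        11→7: 7 black — skip
      11 black
      9 gray
        9→11: 11 black — skip
      9 black
      12 gray
      12 black
    4 black
    1→9: 9 black — skip
    8 gray
      8→12: 12 black — skip
      2 gray
        6 gray
          6→3: 3 black — skip
        6 black
      2 black
      13 gray
        13→7: 7 black — skip
      13 black
      8→5: 5 is gray → back edge
Back edge closes the cycle 5 → 1 → 8 → 5; its vertices are {1, 5, 8}.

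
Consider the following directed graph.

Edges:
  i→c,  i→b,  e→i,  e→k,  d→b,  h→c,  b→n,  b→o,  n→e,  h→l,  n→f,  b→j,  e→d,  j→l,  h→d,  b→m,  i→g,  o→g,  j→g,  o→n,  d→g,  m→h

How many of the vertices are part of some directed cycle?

8

A vertex is on a directed cycle iff it belongs to a strongly connected component of size ≥ 2 (or has a self-loop).
The vertices on cycles are {b, d, e, h, i, m, n, o} — 8 in total.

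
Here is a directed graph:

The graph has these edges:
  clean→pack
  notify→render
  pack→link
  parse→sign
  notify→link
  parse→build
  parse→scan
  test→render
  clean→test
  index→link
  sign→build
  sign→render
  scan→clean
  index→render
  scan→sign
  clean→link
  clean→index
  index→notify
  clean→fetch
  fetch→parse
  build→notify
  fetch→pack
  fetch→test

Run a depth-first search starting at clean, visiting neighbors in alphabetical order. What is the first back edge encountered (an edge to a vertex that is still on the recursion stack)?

DFS from clean (visiting neighbors in alphabetical order); mark gray on enter, black on exit:
clean gray
  fetch gray
    pack gray
      link gray
      link black
    pack black
    parse gray
      build gray
        notify gray
          notify→link: link black — skip
          render gray
          render black
        notify black
      build black
      scan gray
        scan→clean: clean is gray → back edge
First back edge: scan → clean.

scan→clean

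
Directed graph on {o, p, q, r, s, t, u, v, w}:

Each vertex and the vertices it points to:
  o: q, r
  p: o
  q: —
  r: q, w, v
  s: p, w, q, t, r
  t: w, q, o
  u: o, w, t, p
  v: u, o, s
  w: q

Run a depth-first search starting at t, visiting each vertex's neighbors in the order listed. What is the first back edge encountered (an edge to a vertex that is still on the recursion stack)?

DFS from t (visiting each vertex's neighbors in the order listed); mark gray on enter, black on exit:
t gray
  w gray
    q gray
    q black
  w black
  t→q: q black — skip
  o gray
    o→q: q black — skip
    r gray
      r→q: q black — skip
      r→w: w black — skip
      v gray
        u gray
          u→o: o is gray → back edge
First back edge: u → o.

u->o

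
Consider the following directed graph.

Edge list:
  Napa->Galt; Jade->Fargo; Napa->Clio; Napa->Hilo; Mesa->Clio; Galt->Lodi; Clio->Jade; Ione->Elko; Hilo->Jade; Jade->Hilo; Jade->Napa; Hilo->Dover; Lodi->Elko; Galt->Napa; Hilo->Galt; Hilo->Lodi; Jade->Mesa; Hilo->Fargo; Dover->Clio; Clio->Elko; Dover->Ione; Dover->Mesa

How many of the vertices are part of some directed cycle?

A vertex is on a directed cycle iff it belongs to a strongly connected component of size ≥ 2 (or has a self-loop).
The vertices on cycles are {Clio, Galt, Hilo, Jade, Mesa, Napa, Dover} — 7 in total.

7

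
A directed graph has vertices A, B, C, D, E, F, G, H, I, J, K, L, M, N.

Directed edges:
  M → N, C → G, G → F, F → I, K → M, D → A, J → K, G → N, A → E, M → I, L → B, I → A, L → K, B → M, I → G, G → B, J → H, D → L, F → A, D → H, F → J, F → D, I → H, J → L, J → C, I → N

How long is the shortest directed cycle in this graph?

For each vertex v, BFS finds the shortest path from v back to v.
The shortest such closed walk is F → I → G → F, length 3.

3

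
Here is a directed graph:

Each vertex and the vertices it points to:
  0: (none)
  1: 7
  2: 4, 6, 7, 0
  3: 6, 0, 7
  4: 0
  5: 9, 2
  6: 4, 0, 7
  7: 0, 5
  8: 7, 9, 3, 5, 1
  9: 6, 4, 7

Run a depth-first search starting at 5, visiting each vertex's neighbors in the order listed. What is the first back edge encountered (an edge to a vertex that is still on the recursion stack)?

7→5

DFS from 5 (visiting each vertex's neighbors in the order listed); mark gray on enter, black on exit:
5 gray
  9 gray
    6 gray
      4 gray
        0 gray
        0 black
      4 black
      6→0: 0 black — skip
      7 gray
        7→0: 0 black — skip
        7→5: 5 is gray → back edge
First back edge: 7 → 5.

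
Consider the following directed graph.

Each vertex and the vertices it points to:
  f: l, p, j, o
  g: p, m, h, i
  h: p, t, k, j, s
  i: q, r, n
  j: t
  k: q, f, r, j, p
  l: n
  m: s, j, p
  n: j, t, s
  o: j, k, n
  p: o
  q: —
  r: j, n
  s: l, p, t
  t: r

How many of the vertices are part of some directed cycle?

10

A vertex is on a directed cycle iff it belongs to a strongly connected component of size ≥ 2 (or has a self-loop).
The vertices on cycles are {f, j, k, l, n, o, p, r, s, t} — 10 in total.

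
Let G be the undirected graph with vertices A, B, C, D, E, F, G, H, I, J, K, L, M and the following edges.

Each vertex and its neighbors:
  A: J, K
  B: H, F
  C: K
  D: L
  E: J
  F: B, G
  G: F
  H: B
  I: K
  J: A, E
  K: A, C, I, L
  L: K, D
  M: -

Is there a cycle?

No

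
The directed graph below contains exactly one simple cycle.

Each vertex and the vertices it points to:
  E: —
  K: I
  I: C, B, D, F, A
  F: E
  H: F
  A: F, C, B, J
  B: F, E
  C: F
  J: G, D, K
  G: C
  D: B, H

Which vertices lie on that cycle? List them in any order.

DFS with gray/black marking from I:
I gray
  C gray
    F gray
      E gray
      E black
    F black
  C black
  B gray
    B→F: F black — skip
    B→E: E black — skip
  B black
  D gray
    D→B: B black — skip
    H gray
      H→F: F black — skip
    H black
  D black
  I→F: F black — skip
  A gray
    A→F: F black — skip
    A→C: C black — skip
    A→B: B black — skip
    J gray
      G gray
        G→C: C black — skip
      G black
      J→D: D black — skip
      K gray
        K→I: I is gray → back edge
Back edge closes the cycle I → A → J → K → I; its vertices are {A, I, J, K}.

A, I, J, K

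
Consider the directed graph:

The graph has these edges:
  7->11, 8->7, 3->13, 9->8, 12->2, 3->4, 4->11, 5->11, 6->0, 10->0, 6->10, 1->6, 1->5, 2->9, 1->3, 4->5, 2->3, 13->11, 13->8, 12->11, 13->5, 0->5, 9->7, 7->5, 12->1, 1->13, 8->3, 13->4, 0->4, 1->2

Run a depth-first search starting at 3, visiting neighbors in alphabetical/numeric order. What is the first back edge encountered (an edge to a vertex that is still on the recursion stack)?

DFS from 3 (visiting neighbors in alphabetical/numeric order); mark gray on enter, black on exit:
3 gray
  4 gray
    5 gray
      11 gray
      11 black
    5 black
    4→11: 11 black — skip
  4 black
  13 gray
    13→4: 4 black — skip
    13→5: 5 black — skip
    8 gray
      8→3: 3 is gray → back edge
First back edge: 8 → 3.

8->3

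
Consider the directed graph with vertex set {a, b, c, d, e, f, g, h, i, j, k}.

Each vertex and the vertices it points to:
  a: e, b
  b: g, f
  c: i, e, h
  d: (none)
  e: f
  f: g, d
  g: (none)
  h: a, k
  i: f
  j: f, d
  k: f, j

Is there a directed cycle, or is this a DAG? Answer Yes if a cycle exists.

No

DFS with white/gray/black marking, starting from e:
e gray
  f gray
    g gray
    g black
    d gray
    d black
  f black
e black
a gray
  a→e: e black — skip
  b gray
    b→g: g black — skip
    b→f: f black — skip
  b black
a black
c gray
  i gray
    i→f: f black — skip
  i black
  c→e: e black — skip
  h gray
    h→a: a black — skip
    k gray
      k→f: f black — skip
      j gray
        j→f: f black — skip
        j→d: d black — skip
      j black
    k black
  h black
c black
Every edge goes to a white or black vertex — no back edge, so the graph is acyclic.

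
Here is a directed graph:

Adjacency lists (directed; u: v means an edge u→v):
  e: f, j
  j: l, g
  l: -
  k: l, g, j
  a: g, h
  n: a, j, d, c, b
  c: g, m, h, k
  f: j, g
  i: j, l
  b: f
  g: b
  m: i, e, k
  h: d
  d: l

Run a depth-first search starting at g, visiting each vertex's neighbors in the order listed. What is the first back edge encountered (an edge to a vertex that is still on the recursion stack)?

j→g

DFS from g (visiting each vertex's neighbors in the order listed); mark gray on enter, black on exit:
g gray
  b gray
    f gray
      j gray
        l gray
        l black
        j→g: g is gray → back edge
First back edge: j → g.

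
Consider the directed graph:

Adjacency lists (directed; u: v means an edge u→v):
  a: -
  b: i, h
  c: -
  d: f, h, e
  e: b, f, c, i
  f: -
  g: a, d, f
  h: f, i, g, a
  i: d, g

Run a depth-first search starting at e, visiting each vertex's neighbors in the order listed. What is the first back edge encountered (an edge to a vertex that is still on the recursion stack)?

DFS from e (visiting each vertex's neighbors in the order listed); mark gray on enter, black on exit:
e gray
  b gray
    i gray
      d gray
        f gray
        f black
        h gray
          h→f: f black — skip
          h→i: i is gray → back edge
First back edge: h → i.

h->i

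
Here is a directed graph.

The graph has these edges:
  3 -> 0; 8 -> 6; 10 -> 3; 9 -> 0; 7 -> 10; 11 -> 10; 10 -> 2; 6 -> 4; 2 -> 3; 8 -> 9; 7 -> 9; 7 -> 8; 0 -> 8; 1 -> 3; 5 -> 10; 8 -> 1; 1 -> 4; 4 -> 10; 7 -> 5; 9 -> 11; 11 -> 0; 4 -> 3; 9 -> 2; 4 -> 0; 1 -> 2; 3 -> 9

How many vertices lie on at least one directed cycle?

10

A vertex is on a directed cycle iff it belongs to a strongly connected component of size ≥ 2 (or has a self-loop).
The vertices on cycles are {0, 1, 2, 3, 4, 6, 8, 9, 10, 11} — 10 in total.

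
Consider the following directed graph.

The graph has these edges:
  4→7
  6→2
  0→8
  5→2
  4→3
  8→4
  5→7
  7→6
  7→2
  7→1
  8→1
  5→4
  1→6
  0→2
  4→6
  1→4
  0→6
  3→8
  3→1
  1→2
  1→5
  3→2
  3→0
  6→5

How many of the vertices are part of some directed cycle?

8

A vertex is on a directed cycle iff it belongs to a strongly connected component of size ≥ 2 (or has a self-loop).
The vertices on cycles are {0, 1, 3, 4, 5, 6, 7, 8} — 8 in total.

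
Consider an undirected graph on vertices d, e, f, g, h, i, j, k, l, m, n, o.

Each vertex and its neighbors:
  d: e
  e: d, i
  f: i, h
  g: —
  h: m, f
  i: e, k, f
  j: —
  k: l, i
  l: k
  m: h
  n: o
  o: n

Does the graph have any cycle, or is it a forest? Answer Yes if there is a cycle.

No

DFS, tracking each vertex's parent; an edge to a visited non-parent vertex closes a cycle.
Start from e:
visit e (parent –)
  visit d (parent e)
    d–e: parent, skip
  visit i (parent e)
    i–e: parent, skip
    visit k (parent i)
      visit l (parent k)
        l–k: parent, skip
      k–i: parent, skip
    visit f (parent i)
      f–i: parent, skip
      visit h (parent f)
        visit m (parent h)
          m–h: parent, skip
        h–f: parent, skip
visit g (parent –)
visit j (parent –)
visit n (parent –)
  visit o (parent n)
    o–n: parent, skip
No non-parent visited neighbor found — the graph is a forest.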